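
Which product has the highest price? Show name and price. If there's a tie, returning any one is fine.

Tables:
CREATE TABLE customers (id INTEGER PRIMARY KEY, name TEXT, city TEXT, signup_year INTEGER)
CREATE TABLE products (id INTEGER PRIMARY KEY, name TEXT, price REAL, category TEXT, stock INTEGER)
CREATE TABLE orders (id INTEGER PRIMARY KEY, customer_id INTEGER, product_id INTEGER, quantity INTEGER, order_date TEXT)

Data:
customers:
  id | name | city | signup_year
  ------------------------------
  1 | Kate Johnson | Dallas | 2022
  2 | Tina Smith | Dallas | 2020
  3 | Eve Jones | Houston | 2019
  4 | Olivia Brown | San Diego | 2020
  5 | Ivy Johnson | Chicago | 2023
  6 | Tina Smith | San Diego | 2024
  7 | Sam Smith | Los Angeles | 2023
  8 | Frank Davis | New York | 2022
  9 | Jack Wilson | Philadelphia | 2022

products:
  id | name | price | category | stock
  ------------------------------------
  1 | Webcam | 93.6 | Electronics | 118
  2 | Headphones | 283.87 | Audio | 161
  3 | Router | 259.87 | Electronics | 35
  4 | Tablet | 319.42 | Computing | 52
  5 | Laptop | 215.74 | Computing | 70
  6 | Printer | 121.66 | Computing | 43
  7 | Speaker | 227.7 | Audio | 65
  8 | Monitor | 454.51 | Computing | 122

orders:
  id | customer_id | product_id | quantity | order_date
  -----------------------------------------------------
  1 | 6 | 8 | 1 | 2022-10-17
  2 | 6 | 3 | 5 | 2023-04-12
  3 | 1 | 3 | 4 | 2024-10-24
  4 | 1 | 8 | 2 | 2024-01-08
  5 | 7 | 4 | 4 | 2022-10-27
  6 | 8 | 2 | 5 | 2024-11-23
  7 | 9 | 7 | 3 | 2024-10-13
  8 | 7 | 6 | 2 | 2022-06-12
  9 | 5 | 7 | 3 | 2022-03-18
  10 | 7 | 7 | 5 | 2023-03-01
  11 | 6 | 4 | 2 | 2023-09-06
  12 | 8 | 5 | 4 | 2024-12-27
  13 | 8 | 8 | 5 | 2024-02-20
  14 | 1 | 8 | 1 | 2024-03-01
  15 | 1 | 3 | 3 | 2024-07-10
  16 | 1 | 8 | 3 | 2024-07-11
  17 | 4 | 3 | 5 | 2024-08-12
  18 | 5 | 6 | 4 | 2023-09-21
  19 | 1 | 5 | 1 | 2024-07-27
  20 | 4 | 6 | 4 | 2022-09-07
SELECT name, price FROM products ORDER BY price DESC LIMIT 1

Execution result:
name | price
Monitor | 454.51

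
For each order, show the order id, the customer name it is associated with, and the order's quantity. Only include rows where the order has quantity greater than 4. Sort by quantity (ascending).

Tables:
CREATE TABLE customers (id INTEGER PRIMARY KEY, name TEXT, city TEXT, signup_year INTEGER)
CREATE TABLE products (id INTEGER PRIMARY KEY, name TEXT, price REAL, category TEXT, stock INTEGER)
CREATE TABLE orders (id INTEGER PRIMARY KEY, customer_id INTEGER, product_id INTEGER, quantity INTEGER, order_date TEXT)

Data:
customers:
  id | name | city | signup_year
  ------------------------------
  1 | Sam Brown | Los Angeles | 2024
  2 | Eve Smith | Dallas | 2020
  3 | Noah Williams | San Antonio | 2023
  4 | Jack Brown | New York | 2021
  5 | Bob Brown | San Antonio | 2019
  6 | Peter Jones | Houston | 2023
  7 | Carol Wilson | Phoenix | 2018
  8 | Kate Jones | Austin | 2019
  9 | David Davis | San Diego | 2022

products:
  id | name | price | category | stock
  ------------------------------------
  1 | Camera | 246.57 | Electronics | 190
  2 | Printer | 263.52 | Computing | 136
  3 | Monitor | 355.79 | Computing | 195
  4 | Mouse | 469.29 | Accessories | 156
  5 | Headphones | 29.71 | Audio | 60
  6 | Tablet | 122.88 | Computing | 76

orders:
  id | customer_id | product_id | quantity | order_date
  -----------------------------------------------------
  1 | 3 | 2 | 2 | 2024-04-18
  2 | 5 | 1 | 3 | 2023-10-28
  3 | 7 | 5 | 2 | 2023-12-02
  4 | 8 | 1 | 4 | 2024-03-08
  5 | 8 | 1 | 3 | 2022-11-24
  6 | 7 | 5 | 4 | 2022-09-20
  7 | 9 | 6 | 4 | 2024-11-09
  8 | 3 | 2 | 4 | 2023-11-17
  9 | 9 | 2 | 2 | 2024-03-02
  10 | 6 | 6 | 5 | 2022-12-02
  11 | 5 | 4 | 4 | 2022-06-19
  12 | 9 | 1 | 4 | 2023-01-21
SELECT c.id, p.name AS customer, c.quantity FROM orders c JOIN customers p ON c.customer_id = p.id WHERE c.quantity > 4 ORDER BY c.quantity ASC

Execution result:
id | customer | quantity
10 | Peter Jones | 5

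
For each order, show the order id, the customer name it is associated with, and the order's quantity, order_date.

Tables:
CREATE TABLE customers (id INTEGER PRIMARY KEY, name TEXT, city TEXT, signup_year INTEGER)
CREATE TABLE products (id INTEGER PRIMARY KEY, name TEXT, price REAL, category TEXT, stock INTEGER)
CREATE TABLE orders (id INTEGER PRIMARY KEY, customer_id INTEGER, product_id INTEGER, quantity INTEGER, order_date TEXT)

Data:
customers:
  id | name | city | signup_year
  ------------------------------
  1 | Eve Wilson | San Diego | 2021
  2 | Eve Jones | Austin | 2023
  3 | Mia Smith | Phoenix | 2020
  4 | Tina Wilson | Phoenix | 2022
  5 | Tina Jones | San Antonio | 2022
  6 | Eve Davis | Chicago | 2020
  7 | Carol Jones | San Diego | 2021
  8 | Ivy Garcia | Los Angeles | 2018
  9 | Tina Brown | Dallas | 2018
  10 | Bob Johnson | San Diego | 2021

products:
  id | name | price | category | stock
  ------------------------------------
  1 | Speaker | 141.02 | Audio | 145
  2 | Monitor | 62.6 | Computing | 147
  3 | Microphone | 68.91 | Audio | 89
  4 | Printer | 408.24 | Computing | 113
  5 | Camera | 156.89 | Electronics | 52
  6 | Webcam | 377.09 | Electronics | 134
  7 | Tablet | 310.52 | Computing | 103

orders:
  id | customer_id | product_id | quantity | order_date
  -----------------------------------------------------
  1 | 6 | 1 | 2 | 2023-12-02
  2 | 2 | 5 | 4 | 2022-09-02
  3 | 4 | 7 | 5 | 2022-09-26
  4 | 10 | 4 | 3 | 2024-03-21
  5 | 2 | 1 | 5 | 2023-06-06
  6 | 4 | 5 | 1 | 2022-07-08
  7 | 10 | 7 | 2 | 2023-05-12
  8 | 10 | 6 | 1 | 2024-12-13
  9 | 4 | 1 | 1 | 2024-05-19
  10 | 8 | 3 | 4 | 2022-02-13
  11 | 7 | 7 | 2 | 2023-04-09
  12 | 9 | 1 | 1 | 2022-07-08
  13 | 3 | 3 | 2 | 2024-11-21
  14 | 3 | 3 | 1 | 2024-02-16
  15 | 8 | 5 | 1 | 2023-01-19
SELECT c.id, p.name AS customer, c.quantity, c.order_date FROM orders c JOIN customers p ON c.customer_id = p.id

Execution result:
id | customer | quantity | order_date
1 | Eve Davis | 2 | 2023-12-02
2 | Eve Jones | 4 | 2022-09-02
3 | Tina Wilson | 5 | 2022-09-26
4 | Bob Johnson | 3 | 2024-03-21
5 | Eve Jones | 5 | 2023-06-06
6 | Tina Wilson | 1 | 2022-07-08
7 | Bob Johnson | 2 | 2023-05-12
8 | Bob Johnson | 1 | 2024-12-13
9 | Tina Wilson | 1 | 2024-05-19
10 | Ivy Garcia | 4 | 2022-02-13
11 | Carol Jones | 2 | 2023-04-09
12 | Tina Brown | 1 | 2022-07-08
13 | Mia Smith | 2 | 2024-11-21
14 | Mia Smith | 1 | 2024-02-16
15 | Ivy Garcia | 1 | 2023-01-19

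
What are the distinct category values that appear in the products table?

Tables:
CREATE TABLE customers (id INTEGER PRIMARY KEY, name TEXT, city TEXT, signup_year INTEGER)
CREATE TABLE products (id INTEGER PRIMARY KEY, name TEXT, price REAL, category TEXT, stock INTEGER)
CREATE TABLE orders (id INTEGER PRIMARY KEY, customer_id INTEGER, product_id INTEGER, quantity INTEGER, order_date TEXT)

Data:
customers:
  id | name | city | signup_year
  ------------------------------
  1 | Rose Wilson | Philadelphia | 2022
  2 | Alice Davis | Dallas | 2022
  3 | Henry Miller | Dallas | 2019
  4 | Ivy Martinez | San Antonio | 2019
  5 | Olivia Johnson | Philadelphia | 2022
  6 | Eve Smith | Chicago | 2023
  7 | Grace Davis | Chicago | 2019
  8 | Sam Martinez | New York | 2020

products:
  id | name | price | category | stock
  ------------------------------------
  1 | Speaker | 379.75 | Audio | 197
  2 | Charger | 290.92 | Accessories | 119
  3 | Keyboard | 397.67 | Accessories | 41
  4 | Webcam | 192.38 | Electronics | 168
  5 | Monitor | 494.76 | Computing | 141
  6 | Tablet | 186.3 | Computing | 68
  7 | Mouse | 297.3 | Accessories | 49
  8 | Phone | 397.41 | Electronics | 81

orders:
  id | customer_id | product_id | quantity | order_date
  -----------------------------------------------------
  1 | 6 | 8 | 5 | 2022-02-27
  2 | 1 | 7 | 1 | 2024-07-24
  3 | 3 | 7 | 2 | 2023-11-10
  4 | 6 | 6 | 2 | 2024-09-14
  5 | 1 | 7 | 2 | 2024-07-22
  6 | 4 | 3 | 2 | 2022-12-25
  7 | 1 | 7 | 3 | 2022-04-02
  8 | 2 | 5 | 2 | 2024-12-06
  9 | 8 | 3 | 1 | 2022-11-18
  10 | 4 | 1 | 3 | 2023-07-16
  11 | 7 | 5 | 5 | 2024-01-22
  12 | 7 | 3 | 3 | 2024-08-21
SELECT DISTINCT category FROM products

Execution result:
category
Audio
Accessories
Electronics
Computing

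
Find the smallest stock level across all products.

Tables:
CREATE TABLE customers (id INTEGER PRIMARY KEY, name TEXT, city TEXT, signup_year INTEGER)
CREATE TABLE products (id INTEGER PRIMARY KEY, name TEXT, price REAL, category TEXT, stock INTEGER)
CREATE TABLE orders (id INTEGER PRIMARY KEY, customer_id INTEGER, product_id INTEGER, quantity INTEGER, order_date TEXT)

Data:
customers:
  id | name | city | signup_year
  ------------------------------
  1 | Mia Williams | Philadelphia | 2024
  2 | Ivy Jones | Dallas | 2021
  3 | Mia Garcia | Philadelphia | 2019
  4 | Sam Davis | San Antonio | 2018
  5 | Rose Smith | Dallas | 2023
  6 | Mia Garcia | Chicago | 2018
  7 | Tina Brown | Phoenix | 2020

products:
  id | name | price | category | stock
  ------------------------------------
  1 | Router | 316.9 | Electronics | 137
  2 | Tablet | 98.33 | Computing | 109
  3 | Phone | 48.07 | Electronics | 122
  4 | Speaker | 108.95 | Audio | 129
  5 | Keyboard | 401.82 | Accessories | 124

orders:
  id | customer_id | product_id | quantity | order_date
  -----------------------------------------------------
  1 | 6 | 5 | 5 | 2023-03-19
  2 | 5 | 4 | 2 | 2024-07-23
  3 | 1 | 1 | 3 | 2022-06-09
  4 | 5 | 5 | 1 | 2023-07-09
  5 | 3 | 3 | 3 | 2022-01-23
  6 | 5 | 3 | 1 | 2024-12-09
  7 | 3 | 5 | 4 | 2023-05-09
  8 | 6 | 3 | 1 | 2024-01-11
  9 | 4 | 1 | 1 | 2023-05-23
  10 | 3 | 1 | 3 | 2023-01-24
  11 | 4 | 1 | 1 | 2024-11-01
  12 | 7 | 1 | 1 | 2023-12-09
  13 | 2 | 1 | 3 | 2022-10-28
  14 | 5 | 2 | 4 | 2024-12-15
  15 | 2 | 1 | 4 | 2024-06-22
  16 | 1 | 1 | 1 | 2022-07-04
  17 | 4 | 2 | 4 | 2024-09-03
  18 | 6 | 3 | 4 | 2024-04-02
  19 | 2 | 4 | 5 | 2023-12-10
SELECT MIN(stock) FROM products

Execution result:
109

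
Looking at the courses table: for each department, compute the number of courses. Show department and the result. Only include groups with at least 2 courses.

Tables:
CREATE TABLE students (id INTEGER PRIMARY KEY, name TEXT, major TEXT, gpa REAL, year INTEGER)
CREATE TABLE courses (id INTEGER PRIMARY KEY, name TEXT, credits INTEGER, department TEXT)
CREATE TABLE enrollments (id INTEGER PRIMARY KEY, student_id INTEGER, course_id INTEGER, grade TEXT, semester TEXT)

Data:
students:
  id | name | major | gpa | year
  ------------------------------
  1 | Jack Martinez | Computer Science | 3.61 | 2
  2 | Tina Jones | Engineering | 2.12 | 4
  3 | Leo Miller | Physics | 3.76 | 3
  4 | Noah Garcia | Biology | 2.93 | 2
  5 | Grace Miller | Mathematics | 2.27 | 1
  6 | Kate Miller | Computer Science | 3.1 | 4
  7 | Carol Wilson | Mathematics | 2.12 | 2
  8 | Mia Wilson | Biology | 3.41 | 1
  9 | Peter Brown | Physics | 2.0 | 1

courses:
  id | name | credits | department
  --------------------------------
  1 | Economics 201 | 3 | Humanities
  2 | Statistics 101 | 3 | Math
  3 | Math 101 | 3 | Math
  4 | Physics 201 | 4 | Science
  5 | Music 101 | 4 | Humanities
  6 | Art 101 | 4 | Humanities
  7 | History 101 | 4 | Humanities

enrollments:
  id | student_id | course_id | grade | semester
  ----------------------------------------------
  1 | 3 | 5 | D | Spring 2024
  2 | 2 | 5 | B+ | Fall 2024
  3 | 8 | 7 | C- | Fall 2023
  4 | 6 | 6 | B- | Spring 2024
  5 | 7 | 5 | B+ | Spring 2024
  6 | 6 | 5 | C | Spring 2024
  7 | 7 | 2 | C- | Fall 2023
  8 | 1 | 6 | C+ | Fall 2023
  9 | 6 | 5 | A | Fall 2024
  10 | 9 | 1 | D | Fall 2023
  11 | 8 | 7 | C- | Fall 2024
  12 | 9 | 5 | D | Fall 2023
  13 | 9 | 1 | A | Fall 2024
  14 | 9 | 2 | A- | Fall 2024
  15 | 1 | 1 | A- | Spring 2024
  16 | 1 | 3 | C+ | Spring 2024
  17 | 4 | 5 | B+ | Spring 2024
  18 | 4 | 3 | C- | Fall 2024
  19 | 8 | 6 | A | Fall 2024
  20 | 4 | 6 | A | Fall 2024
SELECT department, COUNT(*) AS n FROM courses GROUP BY department HAVING COUNT(*) >= 2

Execution result:
department | n
Humanities | 4
Math | 2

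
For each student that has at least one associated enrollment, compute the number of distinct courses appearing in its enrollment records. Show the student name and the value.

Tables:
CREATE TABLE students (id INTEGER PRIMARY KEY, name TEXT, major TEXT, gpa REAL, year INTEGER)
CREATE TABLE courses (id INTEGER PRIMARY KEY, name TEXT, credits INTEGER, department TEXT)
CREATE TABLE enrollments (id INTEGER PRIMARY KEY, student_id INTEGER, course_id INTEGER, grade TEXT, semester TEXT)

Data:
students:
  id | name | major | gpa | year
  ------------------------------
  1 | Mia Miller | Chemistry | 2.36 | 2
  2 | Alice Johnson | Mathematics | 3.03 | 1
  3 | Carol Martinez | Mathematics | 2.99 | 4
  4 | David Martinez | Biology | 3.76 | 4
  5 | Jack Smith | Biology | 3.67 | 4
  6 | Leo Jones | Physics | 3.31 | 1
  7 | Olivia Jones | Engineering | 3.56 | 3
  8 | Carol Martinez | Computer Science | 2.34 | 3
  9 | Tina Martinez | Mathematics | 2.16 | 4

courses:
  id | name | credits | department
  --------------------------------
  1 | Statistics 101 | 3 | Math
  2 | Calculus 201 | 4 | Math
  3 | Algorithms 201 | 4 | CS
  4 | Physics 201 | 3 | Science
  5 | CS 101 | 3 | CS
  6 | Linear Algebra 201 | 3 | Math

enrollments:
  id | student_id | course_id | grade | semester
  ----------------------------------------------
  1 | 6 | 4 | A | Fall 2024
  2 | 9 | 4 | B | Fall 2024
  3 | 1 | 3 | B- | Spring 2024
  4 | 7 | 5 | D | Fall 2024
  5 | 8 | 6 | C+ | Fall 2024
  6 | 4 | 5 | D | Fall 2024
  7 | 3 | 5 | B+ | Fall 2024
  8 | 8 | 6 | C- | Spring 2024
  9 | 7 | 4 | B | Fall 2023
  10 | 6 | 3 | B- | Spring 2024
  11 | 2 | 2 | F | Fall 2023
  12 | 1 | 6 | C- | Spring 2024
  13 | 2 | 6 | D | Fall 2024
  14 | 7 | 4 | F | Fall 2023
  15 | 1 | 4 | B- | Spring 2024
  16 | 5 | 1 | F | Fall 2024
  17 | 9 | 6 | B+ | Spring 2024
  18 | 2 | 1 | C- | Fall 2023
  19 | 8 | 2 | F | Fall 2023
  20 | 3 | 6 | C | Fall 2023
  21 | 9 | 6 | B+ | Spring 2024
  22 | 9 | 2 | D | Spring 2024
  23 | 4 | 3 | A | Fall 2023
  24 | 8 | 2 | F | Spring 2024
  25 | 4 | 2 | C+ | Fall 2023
SELECT p.name, COUNT(DISTINCT c.course_id) AS distinct_course_count FROM enrollments c JOIN students p ON c.student_id = p.id GROUP BY p.id, p.name

Execution result:
name | distinct_course_count
Mia Miller | 3
Alice Johnson | 3
Carol Martinez | 2
David Martinez | 3
Jack Smith | 1
Leo Jones | 2
Olivia Jones | 2
Carol Martinez | 2
Tina Martinez | 3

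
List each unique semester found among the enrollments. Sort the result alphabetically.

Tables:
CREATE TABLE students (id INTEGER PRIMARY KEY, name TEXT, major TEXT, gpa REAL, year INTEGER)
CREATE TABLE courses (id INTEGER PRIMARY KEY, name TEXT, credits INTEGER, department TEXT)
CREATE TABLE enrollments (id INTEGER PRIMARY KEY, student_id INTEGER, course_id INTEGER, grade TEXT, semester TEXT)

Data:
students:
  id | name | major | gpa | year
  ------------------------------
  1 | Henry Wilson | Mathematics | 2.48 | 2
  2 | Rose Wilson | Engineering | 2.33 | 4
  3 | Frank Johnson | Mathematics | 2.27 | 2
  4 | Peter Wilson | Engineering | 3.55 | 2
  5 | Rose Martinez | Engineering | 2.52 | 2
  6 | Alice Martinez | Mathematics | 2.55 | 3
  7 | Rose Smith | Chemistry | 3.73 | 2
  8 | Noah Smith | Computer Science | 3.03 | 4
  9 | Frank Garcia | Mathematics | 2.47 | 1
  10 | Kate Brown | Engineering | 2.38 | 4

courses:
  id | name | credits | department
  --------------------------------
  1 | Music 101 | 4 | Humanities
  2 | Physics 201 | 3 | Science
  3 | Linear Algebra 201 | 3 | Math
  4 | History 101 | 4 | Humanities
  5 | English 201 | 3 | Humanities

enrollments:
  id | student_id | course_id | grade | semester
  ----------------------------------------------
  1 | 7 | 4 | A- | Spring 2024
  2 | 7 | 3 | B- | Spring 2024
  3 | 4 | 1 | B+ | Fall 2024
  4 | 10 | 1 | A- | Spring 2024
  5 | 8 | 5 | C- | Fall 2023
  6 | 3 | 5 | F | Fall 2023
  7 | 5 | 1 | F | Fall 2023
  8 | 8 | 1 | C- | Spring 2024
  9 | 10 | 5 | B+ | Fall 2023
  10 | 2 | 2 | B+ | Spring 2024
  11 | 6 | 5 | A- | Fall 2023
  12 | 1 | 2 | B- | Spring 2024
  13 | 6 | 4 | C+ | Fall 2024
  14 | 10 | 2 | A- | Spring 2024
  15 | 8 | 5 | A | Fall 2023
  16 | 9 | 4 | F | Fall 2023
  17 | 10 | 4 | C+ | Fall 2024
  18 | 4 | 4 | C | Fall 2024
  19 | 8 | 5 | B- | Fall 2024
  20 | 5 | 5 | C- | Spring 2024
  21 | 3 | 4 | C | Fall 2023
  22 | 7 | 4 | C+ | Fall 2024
SELECT DISTINCT semester FROM enrollments ORDER BY semester

Execution result:
semester
Fall 2023
Fall 2024
Spring 2024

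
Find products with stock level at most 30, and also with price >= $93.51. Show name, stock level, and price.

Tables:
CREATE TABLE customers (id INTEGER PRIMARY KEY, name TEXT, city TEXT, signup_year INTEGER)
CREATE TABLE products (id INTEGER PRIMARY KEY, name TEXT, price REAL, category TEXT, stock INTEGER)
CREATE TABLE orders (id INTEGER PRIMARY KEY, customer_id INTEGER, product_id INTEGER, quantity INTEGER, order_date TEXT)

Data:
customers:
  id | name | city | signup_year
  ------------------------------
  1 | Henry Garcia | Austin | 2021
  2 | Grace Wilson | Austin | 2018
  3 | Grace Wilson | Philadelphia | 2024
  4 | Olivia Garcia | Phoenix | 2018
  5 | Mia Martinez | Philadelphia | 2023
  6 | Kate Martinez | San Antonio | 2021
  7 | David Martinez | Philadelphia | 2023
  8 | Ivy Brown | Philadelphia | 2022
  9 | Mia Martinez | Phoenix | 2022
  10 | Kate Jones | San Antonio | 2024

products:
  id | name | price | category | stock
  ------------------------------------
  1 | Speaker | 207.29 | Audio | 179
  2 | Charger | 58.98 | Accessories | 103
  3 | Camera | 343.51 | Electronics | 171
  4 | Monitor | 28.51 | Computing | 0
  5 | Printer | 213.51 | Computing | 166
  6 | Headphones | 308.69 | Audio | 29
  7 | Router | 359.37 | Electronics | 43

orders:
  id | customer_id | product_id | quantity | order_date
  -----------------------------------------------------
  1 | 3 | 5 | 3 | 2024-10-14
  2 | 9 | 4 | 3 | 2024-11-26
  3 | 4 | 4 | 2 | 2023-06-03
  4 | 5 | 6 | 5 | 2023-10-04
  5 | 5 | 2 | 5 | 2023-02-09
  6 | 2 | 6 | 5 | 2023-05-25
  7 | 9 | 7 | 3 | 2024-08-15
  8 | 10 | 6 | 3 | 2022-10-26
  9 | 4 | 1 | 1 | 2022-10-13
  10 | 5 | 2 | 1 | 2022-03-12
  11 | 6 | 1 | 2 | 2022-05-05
SELECT name, stock, price FROM products WHERE stock <= 30 AND price >= 93.51

Execution result:
name | stock | price
Headphones | 29 | 308.69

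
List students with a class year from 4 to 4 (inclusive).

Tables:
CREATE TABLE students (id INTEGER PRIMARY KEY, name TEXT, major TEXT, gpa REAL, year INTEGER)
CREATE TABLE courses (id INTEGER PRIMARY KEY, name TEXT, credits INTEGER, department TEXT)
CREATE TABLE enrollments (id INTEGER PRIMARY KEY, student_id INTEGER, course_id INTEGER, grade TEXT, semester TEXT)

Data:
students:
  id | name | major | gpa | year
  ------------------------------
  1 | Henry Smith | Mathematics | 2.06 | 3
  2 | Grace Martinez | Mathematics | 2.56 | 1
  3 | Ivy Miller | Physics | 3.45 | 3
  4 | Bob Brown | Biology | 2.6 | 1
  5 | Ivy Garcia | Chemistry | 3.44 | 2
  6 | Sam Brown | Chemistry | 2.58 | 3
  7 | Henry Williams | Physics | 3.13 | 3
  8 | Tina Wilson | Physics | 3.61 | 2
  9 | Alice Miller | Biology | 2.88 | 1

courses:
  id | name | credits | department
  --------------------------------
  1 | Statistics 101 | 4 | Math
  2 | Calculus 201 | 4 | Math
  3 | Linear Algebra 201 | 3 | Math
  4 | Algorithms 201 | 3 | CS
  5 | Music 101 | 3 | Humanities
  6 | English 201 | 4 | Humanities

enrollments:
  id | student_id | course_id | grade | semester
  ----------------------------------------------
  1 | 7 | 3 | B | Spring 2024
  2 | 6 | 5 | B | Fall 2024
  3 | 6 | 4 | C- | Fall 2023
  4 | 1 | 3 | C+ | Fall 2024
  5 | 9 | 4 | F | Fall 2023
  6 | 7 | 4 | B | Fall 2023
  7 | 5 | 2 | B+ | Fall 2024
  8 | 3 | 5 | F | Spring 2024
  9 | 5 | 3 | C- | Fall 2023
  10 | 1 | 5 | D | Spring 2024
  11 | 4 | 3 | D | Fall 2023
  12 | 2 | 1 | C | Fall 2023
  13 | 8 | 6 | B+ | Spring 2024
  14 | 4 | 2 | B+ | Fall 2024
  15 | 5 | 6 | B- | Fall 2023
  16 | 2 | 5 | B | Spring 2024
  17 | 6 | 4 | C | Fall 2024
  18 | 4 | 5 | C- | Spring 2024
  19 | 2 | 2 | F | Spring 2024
SELECT name, year FROM students WHERE year BETWEEN 4 AND 4

Execution result:
(no rows)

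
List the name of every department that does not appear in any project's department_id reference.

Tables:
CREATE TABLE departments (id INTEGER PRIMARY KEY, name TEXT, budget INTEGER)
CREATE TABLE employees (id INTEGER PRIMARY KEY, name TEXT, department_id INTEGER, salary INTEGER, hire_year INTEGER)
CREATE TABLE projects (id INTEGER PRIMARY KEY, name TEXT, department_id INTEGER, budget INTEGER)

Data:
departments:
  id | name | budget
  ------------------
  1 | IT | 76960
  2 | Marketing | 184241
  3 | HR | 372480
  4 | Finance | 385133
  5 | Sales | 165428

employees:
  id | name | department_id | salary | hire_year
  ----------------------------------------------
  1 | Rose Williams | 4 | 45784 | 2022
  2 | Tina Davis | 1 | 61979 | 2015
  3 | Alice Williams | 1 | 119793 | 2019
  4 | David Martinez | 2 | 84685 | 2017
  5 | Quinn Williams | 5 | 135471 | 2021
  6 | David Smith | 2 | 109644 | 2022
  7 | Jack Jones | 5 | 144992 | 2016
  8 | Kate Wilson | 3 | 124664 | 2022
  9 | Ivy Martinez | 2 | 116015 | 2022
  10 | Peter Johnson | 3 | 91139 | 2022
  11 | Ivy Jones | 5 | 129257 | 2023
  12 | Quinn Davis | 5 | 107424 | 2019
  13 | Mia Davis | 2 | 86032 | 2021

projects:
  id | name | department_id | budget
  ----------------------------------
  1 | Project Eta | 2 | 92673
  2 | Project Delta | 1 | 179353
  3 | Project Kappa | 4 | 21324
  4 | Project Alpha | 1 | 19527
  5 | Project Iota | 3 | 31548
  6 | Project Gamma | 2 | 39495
SELECT p.name FROM departments p LEFT JOIN projects c ON c.department_id = p.id WHERE c.id IS NULL

Execution result:
Sales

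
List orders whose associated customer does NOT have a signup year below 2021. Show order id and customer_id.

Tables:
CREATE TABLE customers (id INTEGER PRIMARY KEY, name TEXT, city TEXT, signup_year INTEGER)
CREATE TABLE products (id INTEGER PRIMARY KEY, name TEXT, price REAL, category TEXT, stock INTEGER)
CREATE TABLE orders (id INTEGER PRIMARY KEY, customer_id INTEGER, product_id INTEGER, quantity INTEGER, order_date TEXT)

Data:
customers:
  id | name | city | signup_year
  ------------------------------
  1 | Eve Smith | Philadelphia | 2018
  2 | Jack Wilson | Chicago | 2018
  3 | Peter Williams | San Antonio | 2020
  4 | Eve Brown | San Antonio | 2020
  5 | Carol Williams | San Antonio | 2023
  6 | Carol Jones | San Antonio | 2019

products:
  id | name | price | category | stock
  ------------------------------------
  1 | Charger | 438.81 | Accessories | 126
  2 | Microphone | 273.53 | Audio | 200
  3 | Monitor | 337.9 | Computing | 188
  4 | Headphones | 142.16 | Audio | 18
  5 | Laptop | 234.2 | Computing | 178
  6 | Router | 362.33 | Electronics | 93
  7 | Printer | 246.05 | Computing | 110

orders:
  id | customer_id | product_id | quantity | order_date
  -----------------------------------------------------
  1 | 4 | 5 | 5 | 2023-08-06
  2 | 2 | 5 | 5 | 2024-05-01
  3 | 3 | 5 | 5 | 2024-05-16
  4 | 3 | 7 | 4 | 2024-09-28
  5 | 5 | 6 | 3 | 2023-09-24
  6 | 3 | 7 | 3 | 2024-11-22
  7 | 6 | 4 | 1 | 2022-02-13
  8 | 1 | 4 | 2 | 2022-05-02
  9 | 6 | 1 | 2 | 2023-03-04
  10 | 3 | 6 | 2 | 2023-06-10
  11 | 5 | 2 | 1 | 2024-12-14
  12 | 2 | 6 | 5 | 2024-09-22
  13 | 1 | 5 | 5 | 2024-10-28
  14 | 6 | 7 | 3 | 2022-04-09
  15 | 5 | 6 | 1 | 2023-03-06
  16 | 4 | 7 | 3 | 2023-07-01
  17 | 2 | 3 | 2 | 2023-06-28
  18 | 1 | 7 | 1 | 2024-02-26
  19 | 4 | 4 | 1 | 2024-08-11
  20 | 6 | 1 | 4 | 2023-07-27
SELECT id, customer_id FROM orders WHERE customer_id NOT IN (SELECT id FROM customers WHERE signup_year < 2021)

Execution result:
id | customer_id
5 | 5
11 | 5
15 | 5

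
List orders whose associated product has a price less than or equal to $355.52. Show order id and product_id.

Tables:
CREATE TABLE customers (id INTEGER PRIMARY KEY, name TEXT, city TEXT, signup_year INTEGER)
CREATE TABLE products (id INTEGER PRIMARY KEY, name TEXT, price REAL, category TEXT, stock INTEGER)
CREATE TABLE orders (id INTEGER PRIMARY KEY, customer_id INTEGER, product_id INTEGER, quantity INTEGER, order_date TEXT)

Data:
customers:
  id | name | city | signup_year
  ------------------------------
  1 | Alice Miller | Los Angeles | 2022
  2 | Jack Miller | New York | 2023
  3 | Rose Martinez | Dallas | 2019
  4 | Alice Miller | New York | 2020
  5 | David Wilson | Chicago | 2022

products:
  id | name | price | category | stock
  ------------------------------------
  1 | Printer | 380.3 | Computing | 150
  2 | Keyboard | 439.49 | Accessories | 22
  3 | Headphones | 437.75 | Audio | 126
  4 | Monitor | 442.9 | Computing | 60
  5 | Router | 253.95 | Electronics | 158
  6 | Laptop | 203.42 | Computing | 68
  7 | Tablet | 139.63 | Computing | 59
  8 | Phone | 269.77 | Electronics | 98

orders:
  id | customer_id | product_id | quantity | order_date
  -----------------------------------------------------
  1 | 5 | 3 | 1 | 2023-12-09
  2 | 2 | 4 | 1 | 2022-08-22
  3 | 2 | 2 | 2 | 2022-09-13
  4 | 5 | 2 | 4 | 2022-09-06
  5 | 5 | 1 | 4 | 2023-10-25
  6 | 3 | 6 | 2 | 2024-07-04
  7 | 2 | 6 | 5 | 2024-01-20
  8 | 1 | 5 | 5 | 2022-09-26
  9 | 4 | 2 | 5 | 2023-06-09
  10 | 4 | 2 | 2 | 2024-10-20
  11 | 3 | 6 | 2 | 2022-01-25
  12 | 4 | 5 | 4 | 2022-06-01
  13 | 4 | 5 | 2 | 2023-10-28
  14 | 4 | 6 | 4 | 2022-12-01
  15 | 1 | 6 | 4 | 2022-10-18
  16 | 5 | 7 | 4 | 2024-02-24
SELECT id, product_id FROM orders WHERE product_id IN (SELECT id FROM products WHERE price <= 355.52)

Execution result:
id | product_id
6 | 6
7 | 6
8 | 5
11 | 6
12 | 5
13 | 5
14 | 6
15 | 6
16 | 7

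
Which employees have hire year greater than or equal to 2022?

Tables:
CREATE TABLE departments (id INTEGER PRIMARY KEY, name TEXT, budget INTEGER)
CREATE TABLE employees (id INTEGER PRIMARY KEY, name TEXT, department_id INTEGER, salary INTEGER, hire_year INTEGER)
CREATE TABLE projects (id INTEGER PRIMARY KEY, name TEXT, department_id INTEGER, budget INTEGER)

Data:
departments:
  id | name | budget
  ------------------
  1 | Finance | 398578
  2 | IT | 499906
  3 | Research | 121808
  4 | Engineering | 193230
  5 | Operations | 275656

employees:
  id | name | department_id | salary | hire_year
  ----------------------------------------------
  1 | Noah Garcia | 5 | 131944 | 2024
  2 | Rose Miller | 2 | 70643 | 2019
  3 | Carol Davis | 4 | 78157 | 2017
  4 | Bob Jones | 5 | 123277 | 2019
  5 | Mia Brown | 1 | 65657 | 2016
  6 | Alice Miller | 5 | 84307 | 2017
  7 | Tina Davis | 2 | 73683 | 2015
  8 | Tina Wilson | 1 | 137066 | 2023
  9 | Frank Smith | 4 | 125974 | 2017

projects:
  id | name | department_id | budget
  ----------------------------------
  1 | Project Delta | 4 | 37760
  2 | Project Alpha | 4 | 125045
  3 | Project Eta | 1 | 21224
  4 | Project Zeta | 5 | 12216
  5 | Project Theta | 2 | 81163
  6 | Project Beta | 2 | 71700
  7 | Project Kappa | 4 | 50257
SELECT name, hire_year FROM employees WHERE hire_year >= 2022

Execution result:
name | hire_year
Noah Garcia | 2024
Tina Wilson | 2023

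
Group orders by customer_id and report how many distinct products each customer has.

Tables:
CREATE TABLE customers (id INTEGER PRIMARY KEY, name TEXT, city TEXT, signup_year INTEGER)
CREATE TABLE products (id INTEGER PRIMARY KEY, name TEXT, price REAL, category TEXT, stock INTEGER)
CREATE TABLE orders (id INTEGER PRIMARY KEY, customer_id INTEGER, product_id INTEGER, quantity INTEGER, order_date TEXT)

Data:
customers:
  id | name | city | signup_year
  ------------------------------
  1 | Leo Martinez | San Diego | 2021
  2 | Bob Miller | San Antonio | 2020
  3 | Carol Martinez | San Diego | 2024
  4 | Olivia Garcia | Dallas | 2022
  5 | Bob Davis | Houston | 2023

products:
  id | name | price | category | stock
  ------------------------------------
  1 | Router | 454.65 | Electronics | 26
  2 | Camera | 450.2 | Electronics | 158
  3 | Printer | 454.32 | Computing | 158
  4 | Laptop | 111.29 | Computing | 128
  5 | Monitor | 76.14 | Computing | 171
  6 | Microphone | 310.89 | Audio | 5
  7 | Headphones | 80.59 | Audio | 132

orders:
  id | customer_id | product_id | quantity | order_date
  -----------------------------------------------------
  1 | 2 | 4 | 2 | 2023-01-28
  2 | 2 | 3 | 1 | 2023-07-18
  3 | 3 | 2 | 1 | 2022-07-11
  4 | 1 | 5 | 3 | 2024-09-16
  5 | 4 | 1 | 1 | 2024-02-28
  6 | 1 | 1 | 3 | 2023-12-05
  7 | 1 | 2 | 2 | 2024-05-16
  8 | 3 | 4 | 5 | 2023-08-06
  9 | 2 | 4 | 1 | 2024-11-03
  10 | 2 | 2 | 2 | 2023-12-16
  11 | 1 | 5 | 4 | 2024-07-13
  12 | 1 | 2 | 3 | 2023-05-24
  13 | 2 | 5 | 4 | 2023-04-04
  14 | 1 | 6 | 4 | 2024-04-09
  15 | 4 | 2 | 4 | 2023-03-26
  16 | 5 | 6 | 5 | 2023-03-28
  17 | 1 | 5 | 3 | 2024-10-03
SELECT customer_id, COUNT(DISTINCT product_id) AS distinct_product_count FROM orders GROUP BY customer_id

Execution result:
customer_id | distinct_product_count
1 | 4
2 | 4
3 | 2
4 | 2
5 | 1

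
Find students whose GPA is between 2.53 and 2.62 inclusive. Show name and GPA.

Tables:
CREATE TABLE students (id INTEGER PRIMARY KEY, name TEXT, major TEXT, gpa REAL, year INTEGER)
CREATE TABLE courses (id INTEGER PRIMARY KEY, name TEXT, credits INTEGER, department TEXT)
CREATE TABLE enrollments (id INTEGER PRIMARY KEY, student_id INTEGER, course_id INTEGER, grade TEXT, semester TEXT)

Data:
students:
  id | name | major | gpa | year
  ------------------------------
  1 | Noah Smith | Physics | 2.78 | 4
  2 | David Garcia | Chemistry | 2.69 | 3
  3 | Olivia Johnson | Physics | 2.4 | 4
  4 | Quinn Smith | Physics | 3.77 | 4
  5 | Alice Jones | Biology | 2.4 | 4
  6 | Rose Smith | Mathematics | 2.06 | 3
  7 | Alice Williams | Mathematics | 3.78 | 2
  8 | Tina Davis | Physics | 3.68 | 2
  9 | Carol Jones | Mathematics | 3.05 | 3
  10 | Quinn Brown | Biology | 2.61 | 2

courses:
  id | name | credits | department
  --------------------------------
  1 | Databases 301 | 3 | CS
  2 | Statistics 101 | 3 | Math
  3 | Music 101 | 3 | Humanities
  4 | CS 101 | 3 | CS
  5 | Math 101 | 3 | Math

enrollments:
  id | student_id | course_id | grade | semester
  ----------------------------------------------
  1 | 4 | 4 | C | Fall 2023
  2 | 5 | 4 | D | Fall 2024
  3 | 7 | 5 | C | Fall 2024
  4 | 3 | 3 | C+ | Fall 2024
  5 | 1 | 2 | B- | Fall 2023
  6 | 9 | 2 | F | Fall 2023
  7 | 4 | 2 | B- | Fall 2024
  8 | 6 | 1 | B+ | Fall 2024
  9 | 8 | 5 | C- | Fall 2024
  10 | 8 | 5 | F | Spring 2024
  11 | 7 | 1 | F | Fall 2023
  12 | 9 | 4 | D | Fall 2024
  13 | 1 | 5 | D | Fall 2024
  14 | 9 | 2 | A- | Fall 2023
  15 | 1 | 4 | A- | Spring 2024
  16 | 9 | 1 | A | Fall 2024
SELECT name, gpa FROM students WHERE gpa BETWEEN 2.53 AND 2.62

Execution result:
name | gpa
Quinn Brown | 2.61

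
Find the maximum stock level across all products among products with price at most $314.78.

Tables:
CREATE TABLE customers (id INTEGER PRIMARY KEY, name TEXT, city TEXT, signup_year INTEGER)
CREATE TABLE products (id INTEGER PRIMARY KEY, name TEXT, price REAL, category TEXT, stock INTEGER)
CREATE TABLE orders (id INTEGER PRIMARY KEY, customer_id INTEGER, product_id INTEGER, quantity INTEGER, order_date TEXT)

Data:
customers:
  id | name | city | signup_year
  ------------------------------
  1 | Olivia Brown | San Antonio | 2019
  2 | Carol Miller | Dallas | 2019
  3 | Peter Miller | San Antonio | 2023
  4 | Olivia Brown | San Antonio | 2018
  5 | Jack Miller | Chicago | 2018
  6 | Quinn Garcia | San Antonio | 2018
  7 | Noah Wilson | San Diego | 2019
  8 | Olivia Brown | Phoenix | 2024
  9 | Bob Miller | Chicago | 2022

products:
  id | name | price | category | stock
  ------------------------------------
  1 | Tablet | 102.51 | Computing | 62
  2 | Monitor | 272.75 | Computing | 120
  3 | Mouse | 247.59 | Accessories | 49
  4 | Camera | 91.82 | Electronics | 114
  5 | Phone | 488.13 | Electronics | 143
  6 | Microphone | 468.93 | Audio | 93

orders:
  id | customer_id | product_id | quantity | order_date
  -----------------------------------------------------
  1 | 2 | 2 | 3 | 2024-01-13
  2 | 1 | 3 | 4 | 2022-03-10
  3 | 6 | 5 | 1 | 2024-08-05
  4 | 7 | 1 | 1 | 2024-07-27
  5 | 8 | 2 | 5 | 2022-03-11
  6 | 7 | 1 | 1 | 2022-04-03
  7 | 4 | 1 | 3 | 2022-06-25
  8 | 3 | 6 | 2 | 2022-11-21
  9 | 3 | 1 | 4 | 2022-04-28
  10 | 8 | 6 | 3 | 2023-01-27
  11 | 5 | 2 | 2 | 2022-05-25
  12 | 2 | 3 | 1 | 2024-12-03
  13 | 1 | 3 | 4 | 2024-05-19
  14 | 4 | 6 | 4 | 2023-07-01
SELECT MAX(stock) FROM products WHERE price <= 314.78

Execution result:
120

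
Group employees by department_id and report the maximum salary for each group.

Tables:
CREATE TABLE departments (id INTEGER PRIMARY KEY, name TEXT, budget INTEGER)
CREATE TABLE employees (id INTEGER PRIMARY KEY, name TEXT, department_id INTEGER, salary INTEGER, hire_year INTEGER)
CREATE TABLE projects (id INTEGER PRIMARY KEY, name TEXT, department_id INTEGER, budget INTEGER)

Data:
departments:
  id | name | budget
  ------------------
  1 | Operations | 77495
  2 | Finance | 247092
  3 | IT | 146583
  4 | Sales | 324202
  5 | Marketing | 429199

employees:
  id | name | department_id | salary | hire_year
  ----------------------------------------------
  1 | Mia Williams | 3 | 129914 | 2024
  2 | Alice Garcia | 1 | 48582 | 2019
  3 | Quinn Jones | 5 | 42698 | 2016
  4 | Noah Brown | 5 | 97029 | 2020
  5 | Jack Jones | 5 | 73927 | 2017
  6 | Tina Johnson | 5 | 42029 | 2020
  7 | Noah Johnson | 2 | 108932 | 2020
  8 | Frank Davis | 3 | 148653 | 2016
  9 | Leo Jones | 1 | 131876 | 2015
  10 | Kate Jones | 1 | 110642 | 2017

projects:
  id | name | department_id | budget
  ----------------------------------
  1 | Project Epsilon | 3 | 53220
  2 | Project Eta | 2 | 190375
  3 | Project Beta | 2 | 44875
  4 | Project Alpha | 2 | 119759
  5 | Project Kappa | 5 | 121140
SELECT department_id, MAX(salary) AS max_salary FROM employees GROUP BY department_id

Execution result:
department_id | max_salary
1 | 131876
2 | 108932
3 | 148653
5 | 97029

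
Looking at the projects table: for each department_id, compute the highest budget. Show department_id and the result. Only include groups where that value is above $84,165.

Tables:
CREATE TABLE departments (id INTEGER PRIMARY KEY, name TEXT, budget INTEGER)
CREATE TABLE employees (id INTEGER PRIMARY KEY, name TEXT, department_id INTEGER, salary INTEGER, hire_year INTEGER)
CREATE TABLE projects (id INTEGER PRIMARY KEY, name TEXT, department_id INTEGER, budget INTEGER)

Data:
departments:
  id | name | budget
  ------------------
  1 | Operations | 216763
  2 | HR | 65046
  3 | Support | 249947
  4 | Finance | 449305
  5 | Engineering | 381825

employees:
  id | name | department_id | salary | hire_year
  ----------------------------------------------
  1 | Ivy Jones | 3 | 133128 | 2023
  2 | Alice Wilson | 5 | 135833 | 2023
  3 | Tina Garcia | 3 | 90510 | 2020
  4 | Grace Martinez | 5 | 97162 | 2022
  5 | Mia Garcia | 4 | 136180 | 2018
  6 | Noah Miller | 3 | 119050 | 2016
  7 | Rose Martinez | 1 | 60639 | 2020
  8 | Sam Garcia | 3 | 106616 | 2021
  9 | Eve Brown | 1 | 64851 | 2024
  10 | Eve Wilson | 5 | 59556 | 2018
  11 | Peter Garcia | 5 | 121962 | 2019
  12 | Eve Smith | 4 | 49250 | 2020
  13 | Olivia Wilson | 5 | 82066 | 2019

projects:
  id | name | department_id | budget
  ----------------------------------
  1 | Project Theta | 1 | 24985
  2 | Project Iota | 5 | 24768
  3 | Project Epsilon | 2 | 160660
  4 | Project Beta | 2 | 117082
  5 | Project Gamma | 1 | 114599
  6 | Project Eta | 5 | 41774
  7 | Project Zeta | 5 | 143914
SELECT department_id, MAX(budget) AS max_budget FROM projects GROUP BY department_id HAVING MAX(budget) > 84165

Execution result:
department_id | max_budget
1 | 114599
2 | 160660
5 | 143914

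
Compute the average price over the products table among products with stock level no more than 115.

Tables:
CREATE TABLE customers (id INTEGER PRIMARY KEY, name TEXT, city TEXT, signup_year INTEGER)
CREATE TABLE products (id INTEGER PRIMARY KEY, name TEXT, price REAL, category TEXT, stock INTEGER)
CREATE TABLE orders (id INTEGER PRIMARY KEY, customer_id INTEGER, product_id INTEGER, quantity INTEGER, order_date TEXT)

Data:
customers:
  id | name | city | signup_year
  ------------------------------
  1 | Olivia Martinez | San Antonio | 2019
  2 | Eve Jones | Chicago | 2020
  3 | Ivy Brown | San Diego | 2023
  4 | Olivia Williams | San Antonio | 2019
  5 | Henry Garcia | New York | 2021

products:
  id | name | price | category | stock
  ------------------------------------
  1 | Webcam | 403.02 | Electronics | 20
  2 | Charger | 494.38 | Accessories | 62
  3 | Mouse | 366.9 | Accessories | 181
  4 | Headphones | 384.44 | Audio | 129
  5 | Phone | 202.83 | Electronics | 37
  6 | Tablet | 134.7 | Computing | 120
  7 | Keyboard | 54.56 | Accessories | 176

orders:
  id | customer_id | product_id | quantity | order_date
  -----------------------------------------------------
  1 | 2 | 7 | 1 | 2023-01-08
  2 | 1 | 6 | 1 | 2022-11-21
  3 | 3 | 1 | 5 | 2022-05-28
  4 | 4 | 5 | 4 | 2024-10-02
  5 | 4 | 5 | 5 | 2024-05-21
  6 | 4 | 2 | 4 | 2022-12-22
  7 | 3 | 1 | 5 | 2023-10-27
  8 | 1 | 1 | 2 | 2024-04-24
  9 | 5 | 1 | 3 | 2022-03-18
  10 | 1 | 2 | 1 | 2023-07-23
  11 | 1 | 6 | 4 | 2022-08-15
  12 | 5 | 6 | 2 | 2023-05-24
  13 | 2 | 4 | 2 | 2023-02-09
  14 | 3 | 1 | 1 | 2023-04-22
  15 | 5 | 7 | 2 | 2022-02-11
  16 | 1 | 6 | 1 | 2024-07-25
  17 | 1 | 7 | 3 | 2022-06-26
SELECT AVG(price) FROM products WHERE stock <= 115

Execution result:
366.74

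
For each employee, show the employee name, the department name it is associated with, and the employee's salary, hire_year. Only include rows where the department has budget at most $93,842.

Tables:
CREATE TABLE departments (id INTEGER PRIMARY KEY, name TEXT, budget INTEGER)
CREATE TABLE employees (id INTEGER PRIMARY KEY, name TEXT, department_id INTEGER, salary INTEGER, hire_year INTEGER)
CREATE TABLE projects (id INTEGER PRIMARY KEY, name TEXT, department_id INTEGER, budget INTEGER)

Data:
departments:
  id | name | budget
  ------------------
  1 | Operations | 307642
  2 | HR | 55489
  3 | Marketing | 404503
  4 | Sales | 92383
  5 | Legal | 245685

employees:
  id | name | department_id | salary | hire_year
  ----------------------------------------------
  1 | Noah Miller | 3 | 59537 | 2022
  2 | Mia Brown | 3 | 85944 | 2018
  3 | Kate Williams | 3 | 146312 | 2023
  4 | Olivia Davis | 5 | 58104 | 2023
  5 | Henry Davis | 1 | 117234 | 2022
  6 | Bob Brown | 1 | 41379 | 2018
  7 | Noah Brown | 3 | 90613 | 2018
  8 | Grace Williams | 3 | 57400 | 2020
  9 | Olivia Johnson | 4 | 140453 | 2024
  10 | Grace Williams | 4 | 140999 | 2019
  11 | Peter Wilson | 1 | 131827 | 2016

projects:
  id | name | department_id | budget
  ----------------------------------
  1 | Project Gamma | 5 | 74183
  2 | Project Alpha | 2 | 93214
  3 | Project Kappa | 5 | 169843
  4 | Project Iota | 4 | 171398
SELECT c.name, p.name AS department, c.salary, c.hire_year FROM employees c JOIN departments p ON c.department_id = p.id WHERE p.budget <= 93842

Execution result:
name | department | salary | hire_year
Olivia Johnson | Sales | 140453 | 2024
Grace Williams | Sales | 140999 | 2019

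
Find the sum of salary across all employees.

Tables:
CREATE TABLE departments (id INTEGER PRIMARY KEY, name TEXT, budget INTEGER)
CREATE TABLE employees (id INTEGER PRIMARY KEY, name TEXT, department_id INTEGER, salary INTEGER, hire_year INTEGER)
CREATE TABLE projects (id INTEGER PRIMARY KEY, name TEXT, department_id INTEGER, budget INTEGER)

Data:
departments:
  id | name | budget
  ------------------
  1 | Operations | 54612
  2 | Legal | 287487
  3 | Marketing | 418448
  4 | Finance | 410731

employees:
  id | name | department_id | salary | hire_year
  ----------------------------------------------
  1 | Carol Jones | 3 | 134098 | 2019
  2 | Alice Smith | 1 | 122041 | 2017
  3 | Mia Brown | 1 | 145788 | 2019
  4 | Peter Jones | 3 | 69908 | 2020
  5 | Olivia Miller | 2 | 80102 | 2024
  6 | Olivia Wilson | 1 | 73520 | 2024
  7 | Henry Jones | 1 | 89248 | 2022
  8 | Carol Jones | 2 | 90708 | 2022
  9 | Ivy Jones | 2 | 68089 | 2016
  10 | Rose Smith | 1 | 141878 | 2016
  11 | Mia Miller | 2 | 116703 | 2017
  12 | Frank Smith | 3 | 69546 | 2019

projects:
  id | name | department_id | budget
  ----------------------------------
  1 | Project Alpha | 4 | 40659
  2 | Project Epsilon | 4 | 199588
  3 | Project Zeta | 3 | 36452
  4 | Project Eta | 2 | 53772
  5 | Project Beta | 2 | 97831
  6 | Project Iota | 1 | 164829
SELECT SUM(salary) FROM employees

Execution result:
1201629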